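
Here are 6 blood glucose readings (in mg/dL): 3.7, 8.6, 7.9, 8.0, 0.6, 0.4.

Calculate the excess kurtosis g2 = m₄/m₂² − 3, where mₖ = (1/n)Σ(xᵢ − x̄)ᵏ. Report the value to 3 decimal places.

-1.736

x̄ = 4.8667
Σ(xᵢ − x̄)² = 72.4733 ⇒ m₂ = 12.07889
Σ(xᵢ − x̄)⁴ = 1106.6121 ⇒ m₄ = 184.43535
m₂² = 145.89956
g2 = m₄/m₂² − 3 = 1.26413 − 3 ≈ -1.736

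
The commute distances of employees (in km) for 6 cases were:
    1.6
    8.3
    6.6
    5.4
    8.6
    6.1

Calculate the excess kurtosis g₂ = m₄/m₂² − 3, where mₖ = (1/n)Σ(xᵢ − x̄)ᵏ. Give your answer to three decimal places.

x̄ = 6.1000
Σ(xᵢ − x̄)² = 32.0800 ⇒ m₂ = 5.34667
Σ(xᵢ − x̄)⁴ = 472.8532 ⇒ m₄ = 78.80887
m₂² = 28.58684
g₂ = m₄/m₂² − 3 = 2.75682 − 3 ≈ -0.243

-0.243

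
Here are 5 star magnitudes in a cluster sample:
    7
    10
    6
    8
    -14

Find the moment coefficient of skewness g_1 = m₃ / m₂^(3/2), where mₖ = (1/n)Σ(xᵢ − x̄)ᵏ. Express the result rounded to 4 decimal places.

-1.4143

x̄ = (7 + 10 + 6 + 8 - 14) / 5 = 3.4000
deviations (xᵢ − x̄): 3.6000, 6.6000, 2.6000, 4.6000, -17.4000
Σ(xᵢ − x̄)² = 387.2000 ⇒ m₂ = 387.2000/5 = 77.44000
Σ(xᵢ − x̄)³ = -4818.9600 ⇒ m₃ = -4818.9600/5 = -963.79200
m₂^(3/2) = 77.44000^(1.5) = 681.47200
g_1 = m₃ / m₂^(3/2) = -963.79200 / 681.47200 ≈ -1.4143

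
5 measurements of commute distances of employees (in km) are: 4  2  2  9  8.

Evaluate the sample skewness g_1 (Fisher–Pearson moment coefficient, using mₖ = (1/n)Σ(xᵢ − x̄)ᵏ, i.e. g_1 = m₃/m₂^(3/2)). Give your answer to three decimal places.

x̄ = (4 + 2 + 2 + 9 + 8) / 5 = 5.0000
deviations (xᵢ − x̄): -1.0000, -3.0000, -3.0000, 4.0000, 3.0000
Σ(xᵢ − x̄)² = 44.0000 ⇒ m₂ = 44.0000/5 = 8.80000
Σ(xᵢ − x̄)³ = 36.0000 ⇒ m₃ = 36.0000/5 = 7.20000
m₂^(3/2) = 8.80000^(1.5) = 26.10502
g_1 = m₃ / m₂^(3/2) = 7.20000 / 26.10502 ≈ 0.276

0.276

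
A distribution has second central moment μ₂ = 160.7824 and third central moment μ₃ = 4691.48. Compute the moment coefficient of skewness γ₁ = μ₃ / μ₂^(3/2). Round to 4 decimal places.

σ = √μ₂ = √160.7824 = 12.68000
σ³ = μ₂^(3/2) = 2038.72083
γ₁ = μ₃/σ³ = 4691.48 / 2038.72083 ≈ 2.3012

2.3012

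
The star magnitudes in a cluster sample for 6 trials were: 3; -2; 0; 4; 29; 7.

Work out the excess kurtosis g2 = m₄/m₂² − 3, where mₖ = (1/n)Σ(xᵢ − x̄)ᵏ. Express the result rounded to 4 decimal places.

0.6753

x̄ = 6.8333
Σ(xᵢ − x̄)² = 638.8333 ⇒ m₂ = 106.47222
Σ(xᵢ − x̄)⁴ = 249984.8194 ⇒ m₄ = 41664.13657
m₂² = 11336.33410
g2 = m₄/m₂² − 3 = 3.67527 − 3 ≈ 0.6753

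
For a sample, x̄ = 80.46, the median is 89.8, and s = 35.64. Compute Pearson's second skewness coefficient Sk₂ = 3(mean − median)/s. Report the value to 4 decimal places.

-0.7862

Sk₂ = 3(80.46 − 89.8) / 35.64 = 3 × -9.3400 / 35.64
    = -28.0200 / 35.64 ≈ -0.7862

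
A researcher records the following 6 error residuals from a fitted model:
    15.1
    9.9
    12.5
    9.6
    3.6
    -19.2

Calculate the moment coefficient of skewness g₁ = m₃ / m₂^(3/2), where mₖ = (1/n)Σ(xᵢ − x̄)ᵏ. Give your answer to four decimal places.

x̄ = (15.1 + 9.9 + 12.5 + 9.6 + 3.6 - 19.2) / 6 = 5.2500
deviations (xᵢ − x̄): 9.8500, 4.6500, 7.2500, 4.3500, -1.6500, -24.4500
Σ(xᵢ − x̄)² = 790.6550 ⇒ m₂ = 790.6550/6 = 131.77583
Σ(xᵢ − x̄)³ = -13101.1560 ⇒ m₃ = -13101.1560/6 = -2183.52600
m₂^(3/2) = 131.77583^(1.5) = 1512.70296
g₁ = m₃ / m₂^(3/2) = -2183.52600 / 1512.70296 ≈ -1.4435

-1.4435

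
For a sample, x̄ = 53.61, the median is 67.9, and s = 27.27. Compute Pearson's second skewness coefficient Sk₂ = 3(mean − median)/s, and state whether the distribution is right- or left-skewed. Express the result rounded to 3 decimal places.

Sk₂ = 3(53.61 − 67.9) / 27.27 = 3 × -14.2900 / 27.27
    = -42.8700 / 27.27 ≈ -1.572
Sk₂ < 0 ⇒ mean < median ⇒ left-skewed (negative skew).

-1.572, left-skewed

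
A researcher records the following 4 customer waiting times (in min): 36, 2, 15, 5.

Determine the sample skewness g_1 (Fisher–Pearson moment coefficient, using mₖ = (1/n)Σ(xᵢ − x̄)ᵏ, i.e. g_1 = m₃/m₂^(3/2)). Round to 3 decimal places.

x̄ = (36 + 2 + 15 + 5) / 4 = 14.5000
deviations (xᵢ − x̄): 21.5000, -12.5000, 0.5000, -9.5000
Σ(xᵢ − x̄)² = 709.0000 ⇒ m₂ = 709.0000/4 = 177.25000
Σ(xᵢ − x̄)³ = 7128.0000 ⇒ m₃ = 7128.0000/4 = 1782.00000
m₂^(3/2) = 177.25000^(1.5) = 2359.82265
g_1 = m₃ / m₂^(3/2) = 1782.00000 / 2359.82265 ≈ 0.755

0.755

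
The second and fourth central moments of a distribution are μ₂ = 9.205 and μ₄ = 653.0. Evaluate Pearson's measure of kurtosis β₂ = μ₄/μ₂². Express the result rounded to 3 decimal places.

μ₂² = 9.205² = 84.73203
μ₄/μ₂² = 653.0 / 84.73203 = 7.70665
β₂ ≈ 7.707

7.707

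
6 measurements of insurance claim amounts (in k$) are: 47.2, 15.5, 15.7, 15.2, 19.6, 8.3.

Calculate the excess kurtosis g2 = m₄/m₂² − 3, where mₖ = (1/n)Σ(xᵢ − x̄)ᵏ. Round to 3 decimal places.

0.745

x̄ = 20.2500
Σ(xᵢ − x̄)² = 938.2950 ⇒ m₂ = 156.38250
Σ(xᵢ − x̄)⁴ = 549496.0914 ⇒ m₄ = 91582.68191
m₂² = 24455.48631
g2 = m₄/m₂² − 3 = 3.74487 − 3 ≈ 0.745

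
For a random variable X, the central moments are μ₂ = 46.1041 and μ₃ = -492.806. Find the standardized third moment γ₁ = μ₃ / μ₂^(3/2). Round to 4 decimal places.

σ = √μ₂ = √46.1041 = 6.79000
σ³ = μ₂^(3/2) = 313.04684
γ₁ = μ₃/σ³ = -492.806 / 313.04684 ≈ -1.5742

-1.5742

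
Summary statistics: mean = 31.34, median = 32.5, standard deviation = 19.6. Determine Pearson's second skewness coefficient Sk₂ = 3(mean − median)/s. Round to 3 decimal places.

Sk₂ = 3(31.34 − 32.5) / 19.6 = 3 × -1.1600 / 19.6
    = -3.4800 / 19.6 ≈ -0.178

-0.178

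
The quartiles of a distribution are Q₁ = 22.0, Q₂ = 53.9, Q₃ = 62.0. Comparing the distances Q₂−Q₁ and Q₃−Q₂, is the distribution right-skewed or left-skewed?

Q₂ − Q₁ = 31.9;  Q₃ − Q₂ = 8.1
Q₂ − Q₁ > Q₃ − Q₂ ⇒ the lower half is more spread out ⇒ left-skewed.

left-skewed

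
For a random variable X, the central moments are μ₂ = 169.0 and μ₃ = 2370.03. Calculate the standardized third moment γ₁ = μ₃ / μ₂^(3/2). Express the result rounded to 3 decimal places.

σ = √μ₂ = √169.0 = 13.00000
σ³ = μ₂^(3/2) = 2197.00000
γ₁ = μ₃/σ³ = 2370.03 / 2197.00000 ≈ 1.079

1.079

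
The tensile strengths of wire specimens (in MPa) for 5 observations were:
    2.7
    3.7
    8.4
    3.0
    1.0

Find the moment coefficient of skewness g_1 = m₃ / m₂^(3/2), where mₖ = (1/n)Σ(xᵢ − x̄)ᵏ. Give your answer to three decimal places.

1.008

x̄ = (2.7 + 3.7 + 8.4 + 3.0 + 1.0) / 5 = 3.7600
deviations (xᵢ − x̄): -1.0600, -0.0600, 4.6400, -0.7600, -2.7600
Σ(xᵢ − x̄)² = 30.8520 ⇒ m₂ = 30.8520/5 = 6.17040
Σ(xᵢ − x̄)³ = 77.2426 ⇒ m₃ = 77.2426/5 = 15.44851
m₂^(3/2) = 6.17040^(1.5) = 15.32745
g_1 = m₃ / m₂^(3/2) = 15.44851 / 15.32745 ≈ 1.008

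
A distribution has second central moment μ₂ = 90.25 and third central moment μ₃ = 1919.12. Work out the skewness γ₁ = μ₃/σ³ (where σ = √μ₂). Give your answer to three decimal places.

2.238

σ = √μ₂ = √90.25 = 9.50000
σ³ = μ₂^(3/2) = 857.37500
γ₁ = μ₃/σ³ = 1919.12 / 857.37500 ≈ 2.238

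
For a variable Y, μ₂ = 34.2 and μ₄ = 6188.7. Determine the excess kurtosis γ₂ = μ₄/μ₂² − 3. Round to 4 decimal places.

2.2911

μ₂² = 34.2² = 1169.64000
μ₄/μ₂² = 6188.7 / 1169.64000 = 5.29112
γ₂ = 5.29112 − 3 ≈ 2.2911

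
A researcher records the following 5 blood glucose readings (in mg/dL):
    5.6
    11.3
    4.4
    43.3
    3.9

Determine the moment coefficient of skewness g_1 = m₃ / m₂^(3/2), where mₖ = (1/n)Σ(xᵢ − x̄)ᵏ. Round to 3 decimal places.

1.392

x̄ = (5.6 + 11.3 + 4.4 + 43.3 + 3.9) / 5 = 13.7000
deviations (xᵢ − x̄): -8.1000, -2.4000, -9.3000, 29.6000, -9.8000
Σ(xᵢ − x̄)² = 1130.0600 ⇒ m₂ = 1130.0600/5 = 226.01200
Σ(xᵢ − x̄)³ = 23643.5220 ⇒ m₃ = 23643.5220/5 = 4728.70440
m₂^(3/2) = 226.01200^(1.5) = 3397.79558
g_1 = m₃ / m₂^(3/2) = 4728.70440 / 3397.79558 ≈ 1.392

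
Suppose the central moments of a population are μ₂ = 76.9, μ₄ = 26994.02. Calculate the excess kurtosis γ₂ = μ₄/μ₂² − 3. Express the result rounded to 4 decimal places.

μ₂² = 76.9² = 5913.61000
μ₄/μ₂² = 26994.02 / 5913.61000 = 4.56473
γ₂ = 4.56473 − 3 ≈ 1.5647

1.5647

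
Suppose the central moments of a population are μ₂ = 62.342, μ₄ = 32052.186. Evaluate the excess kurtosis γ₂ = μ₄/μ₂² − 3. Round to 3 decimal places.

5.247

μ₂² = 62.342² = 3886.52496
μ₄/μ₂² = 32052.186 / 3886.52496 = 8.24700
γ₂ = 8.24700 − 3 ≈ 5.247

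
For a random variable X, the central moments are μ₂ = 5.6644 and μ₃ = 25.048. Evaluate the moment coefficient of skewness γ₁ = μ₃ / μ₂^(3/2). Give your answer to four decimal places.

σ = √μ₂ = √5.6644 = 2.38000
σ³ = μ₂^(3/2) = 13.48127
γ₁ = μ₃/σ³ = 25.048 / 13.48127 ≈ 1.8580

1.8580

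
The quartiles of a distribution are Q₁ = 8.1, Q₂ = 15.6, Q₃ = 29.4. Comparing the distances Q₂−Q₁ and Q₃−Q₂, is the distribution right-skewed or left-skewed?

Q₂ − Q₁ = 7.5;  Q₃ − Q₂ = 13.8
Q₃ − Q₂ > Q₂ − Q₁ ⇒ the upper half is more spread out ⇒ right-skewed.

right-skewed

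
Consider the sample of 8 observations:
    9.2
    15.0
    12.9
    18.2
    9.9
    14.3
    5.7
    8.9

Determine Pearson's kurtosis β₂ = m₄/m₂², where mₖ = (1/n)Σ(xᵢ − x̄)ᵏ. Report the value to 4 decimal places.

x̄ = 11.7625
Σ(xᵢ − x̄)² = 114.6387 ⇒ m₂ = 14.32984
Σ(xᵢ − x̄)⁴ = 3343.5245 ⇒ m₄ = 417.94056
m₂² = 205.34442
β₂ = m₄/m₂² = 417.94056 / 205.34442 ≈ 2.0353

2.0353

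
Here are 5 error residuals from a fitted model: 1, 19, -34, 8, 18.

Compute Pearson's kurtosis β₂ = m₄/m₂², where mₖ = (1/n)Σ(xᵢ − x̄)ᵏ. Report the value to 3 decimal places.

x̄ = 2.4000
Σ(xᵢ − x̄)² = 1877.2000 ⇒ m₂ = 375.44000
Σ(xᵢ − x̄)⁴ = 1891663.6960 ⇒ m₄ = 378332.73920
m₂² = 140955.19360
β₂ = m₄/m₂² = 378332.73920 / 140955.19360 ≈ 2.684

2.684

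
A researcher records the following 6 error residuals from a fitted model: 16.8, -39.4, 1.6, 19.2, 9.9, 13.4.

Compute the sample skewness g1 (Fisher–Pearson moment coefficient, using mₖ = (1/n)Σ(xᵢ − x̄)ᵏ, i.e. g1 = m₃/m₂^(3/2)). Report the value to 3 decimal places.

x̄ = (16.8 - 39.4 + 1.6 + 19.2 + 9.9 + 13.4) / 6 = 3.5833
deviations (xᵢ − x̄): 13.2167, -42.9833, -1.9833, 15.6167, 6.3167, 9.8167
Σ(xᵢ − x̄)² = 2406.3283 ⇒ m₂ = 2406.3283/6 = 401.05472
Σ(xᵢ − x̄)³ = -72107.0606 ⇒ m₃ = -72107.0606/6 = -12017.84343
m₂^(3/2) = 401.05472^(1.5) = 8031.66252
g1 = m₃ / m₂^(3/2) = -12017.84343 / 8031.66252 ≈ -1.496

-1.496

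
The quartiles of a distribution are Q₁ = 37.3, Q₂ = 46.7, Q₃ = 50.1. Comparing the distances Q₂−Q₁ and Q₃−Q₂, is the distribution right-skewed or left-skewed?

left-skewed

Q₂ − Q₁ = 9.4;  Q₃ − Q₂ = 3.4
Q₂ − Q₁ > Q₃ − Q₂ ⇒ the lower half is more spread out ⇒ left-skewed.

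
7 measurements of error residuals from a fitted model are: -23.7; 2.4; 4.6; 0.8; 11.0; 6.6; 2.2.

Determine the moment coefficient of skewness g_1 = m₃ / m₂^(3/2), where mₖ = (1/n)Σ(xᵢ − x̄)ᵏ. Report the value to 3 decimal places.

x̄ = (-23.7 + 2.4 + 4.6 + 0.8 + 11.0 + 6.6 + 2.2) / 7 = 0.5571
deviations (xᵢ − x̄): -24.2571, 1.8429, 4.0429, 0.2429, 10.4429, 6.0429, 1.6429
Σ(xᵢ − x̄)² = 756.4771 ⇒ m₂ = 756.4771/7 = 108.06816
Σ(xᵢ − x̄)³ = -12836.8451 ⇒ m₃ = -12836.8451/7 = -1833.83501
m₂^(3/2) = 108.06816^(1.5) = 1123.43165
g_1 = m₃ / m₂^(3/2) = -1833.83501 / 1123.43165 ≈ -1.632

-1.632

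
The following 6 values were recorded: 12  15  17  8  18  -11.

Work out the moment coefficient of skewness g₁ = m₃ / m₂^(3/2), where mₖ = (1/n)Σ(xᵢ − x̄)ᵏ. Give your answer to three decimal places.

x̄ = (12 + 15 + 17 + 8 + 18 - 11) / 6 = 9.8333
deviations (xᵢ − x̄): 2.1667, 5.1667, 7.1667, -1.8333, 8.1667, -20.8333
Σ(xᵢ − x̄)² = 586.8333 ⇒ m₂ = 586.8333/6 = 97.80556
Σ(xᵢ − x̄)³ = -7987.5556 ⇒ m₃ = -7987.5556/6 = -1331.25926
m₂^(3/2) = 97.80556^(1.5) = 967.26458
g₁ = m₃ / m₂^(3/2) = -1331.25926 / 967.26458 ≈ -1.376

-1.376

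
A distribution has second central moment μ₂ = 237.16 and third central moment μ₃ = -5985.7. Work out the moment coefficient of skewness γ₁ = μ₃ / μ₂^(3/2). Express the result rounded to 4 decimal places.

-1.6389

σ = √μ₂ = √237.16 = 15.40000
σ³ = μ₂^(3/2) = 3652.26400
γ₁ = μ₃/σ³ = -5985.7 / 3652.26400 ≈ -1.6389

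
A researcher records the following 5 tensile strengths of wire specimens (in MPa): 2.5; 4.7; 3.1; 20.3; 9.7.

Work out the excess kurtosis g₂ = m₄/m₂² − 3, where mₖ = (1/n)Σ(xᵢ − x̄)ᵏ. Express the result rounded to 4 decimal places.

-0.4904

x̄ = 8.0600
Σ(xᵢ − x̄)² = 219.3120 ⇒ m₂ = 43.86240
Σ(xᵢ − x̄)⁴ = 24140.8917 ⇒ m₄ = 4828.17833
m₂² = 1923.91013
g₂ = m₄/m₂² − 3 = 2.50957 − 3 ≈ -0.4904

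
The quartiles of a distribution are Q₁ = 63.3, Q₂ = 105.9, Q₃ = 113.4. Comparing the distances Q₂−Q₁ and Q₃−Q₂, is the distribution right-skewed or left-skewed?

left-skewed

Q₂ − Q₁ = 42.6;  Q₃ − Q₂ = 7.5
Q₂ − Q₁ > Q₃ − Q₂ ⇒ the lower half is more spread out ⇒ left-skewed.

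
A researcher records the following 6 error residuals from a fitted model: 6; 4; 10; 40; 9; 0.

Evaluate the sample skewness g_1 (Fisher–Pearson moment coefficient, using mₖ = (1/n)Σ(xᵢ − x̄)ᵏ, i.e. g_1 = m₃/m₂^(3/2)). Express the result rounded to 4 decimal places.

x̄ = (6 + 4 + 10 + 40 + 9 + 0) / 6 = 11.5000
deviations (xᵢ − x̄): -5.5000, -7.5000, -1.5000, 28.5000, -2.5000, -11.5000
Σ(xᵢ − x̄)² = 1039.5000 ⇒ m₂ = 1039.5000/6 = 173.25000
Σ(xᵢ − x̄)³ = 21021.0000 ⇒ m₃ = 21021.0000/6 = 3503.50000
m₂^(3/2) = 173.25000^(1.5) = 2280.39387
g_1 = m₃ / m₂^(3/2) = 3503.50000 / 2280.39387 ≈ 1.5364

1.5364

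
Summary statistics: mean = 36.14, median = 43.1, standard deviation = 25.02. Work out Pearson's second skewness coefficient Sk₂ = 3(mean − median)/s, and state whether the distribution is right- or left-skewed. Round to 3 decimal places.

-0.835, left-skewed

Sk₂ = 3(36.14 − 43.1) / 25.02 = 3 × -6.9600 / 25.02
    = -20.8800 / 25.02 ≈ -0.835
Sk₂ < 0 ⇒ mean < median ⇒ left-skewed (negative skew).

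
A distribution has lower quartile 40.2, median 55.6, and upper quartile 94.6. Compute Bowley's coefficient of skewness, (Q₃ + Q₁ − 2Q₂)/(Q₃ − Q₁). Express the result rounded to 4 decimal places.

numerator: Q₃ + Q₁ − 2Q₂ = 94.6 + 40.2 − 2×55.6 = 23.6000
denominator: Q₃ − Q₁ = 94.6 − 40.2 = 54.4000
Bowley skewness = 23.6000 / 54.4000 ≈ 0.4338

0.4338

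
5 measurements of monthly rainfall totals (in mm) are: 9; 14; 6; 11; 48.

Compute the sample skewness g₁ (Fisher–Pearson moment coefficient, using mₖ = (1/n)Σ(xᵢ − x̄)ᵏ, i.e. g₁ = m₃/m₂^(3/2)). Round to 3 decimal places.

1.394

x̄ = (9 + 14 + 6 + 11 + 48) / 5 = 17.6000
deviations (xᵢ − x̄): -8.6000, -3.6000, -11.6000, -6.6000, 30.4000
Σ(xᵢ − x̄)² = 1189.2000 ⇒ m₂ = 1189.2000/5 = 237.84000
Σ(xᵢ − x̄)³ = 25563.3600 ⇒ m₃ = 25563.3600/5 = 5112.67200
m₂^(3/2) = 237.84000^(1.5) = 3667.98325
g₁ = m₃ / m₂^(3/2) = 5112.67200 / 3667.98325 ≈ 1.394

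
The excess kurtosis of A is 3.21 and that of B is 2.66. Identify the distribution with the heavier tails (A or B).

Higher excess kurtosis ⇒ heavier tails relative to the normal distribution.
3.21 vs 2.66: the larger is 3.21, so A has heavier tails.

A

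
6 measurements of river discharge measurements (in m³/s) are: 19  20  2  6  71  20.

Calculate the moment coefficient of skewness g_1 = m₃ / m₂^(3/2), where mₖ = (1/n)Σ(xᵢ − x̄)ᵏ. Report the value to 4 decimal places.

1.3881

x̄ = (19 + 20 + 2 + 6 + 71 + 20) / 6 = 23.0000
deviations (xᵢ − x̄): -4.0000, -3.0000, -21.0000, -17.0000, 48.0000, -3.0000
Σ(xᵢ − x̄)² = 3068.0000 ⇒ m₂ = 3068.0000/6 = 511.33333
Σ(xᵢ − x̄)³ = 96300.0000 ⇒ m₃ = 96300.0000/6 = 16050.00000
m₂^(3/2) = 511.33333^(1.5) = 11562.61745
g_1 = m₃ / m₂^(3/2) = 16050.00000 / 11562.61745 ≈ 1.3881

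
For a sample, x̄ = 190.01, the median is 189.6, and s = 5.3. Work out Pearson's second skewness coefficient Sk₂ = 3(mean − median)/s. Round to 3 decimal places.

0.232

Sk₂ = 3(190.01 − 189.6) / 5.3 = 3 × 0.4100 / 5.3
    = 1.2300 / 5.3 ≈ 0.232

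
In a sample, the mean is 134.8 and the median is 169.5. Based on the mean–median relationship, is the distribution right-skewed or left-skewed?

left-skewed

mean − median = 134.8 − 169.5 = -34.7
mean < median ⇒ the longer tail is on the left ⇒ left-skewed (negatively skewed).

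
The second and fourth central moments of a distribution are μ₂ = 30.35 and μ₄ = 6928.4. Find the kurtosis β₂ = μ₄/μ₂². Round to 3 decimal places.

μ₂² = 30.35² = 921.12250
μ₄/μ₂² = 6928.4 / 921.12250 = 7.52169
β₂ ≈ 7.522

7.522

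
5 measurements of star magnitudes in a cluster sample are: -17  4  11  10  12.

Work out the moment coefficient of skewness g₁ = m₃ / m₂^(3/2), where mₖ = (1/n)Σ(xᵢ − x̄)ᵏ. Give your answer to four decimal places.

x̄ = (-17 + 4 + 11 + 10 + 12) / 5 = 4.0000
deviations (xᵢ − x̄): -21.0000, 0.0000, 7.0000, 6.0000, 8.0000
Σ(xᵢ − x̄)² = 590.0000 ⇒ m₂ = 590.0000/5 = 118.00000
Σ(xᵢ − x̄)³ = -8190.0000 ⇒ m₃ = -8190.0000/5 = -1638.00000
m₂^(3/2) = 118.00000^(1.5) = 1281.80810
g₁ = m₃ / m₂^(3/2) = -1638.00000 / 1281.80810 ≈ -1.2779

-1.2779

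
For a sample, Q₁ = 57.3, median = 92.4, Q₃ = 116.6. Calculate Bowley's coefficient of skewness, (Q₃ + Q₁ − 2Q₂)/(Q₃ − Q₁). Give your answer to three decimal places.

-0.184

numerator: Q₃ + Q₁ − 2Q₂ = 116.6 + 57.3 − 2×92.4 = -10.9000
denominator: Q₃ − Q₁ = 116.6 − 57.3 = 59.3000
Bowley skewness = -10.9000 / 59.3000 ≈ -0.184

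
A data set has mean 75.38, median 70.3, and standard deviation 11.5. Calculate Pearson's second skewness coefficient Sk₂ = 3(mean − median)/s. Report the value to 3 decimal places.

1.325

Sk₂ = 3(75.38 − 70.3) / 11.5 = 3 × 5.0800 / 11.5
    = 15.2400 / 11.5 ≈ 1.325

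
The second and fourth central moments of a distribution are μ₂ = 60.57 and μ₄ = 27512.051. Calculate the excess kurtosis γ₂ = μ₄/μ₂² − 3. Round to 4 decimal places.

4.4991

μ₂² = 60.57² = 3668.72490
μ₄/μ₂² = 27512.051 / 3668.72490 = 7.49908
γ₂ = 7.49908 − 3 ≈ 4.4991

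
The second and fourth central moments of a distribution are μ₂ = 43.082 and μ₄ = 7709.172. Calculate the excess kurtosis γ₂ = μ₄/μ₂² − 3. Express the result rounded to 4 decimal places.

μ₂² = 43.082² = 1856.05872
μ₄/μ₂² = 7709.172 / 1856.05872 = 4.15352
γ₂ = 4.15352 − 3 ≈ 1.1535

1.1535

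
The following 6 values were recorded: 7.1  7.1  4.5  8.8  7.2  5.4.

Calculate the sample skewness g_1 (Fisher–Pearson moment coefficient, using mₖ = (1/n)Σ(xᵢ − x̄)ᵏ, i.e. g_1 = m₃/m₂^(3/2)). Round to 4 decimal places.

x̄ = (7.1 + 7.1 + 4.5 + 8.8 + 7.2 + 5.4) / 6 = 6.6833
deviations (xᵢ − x̄): 0.4167, 0.4167, -2.1833, 2.1167, 0.5167, -1.2833
Σ(xᵢ − x̄)² = 11.5083 ⇒ m₂ = 11.5083/6 = 1.91806
Σ(xᵢ − x̄)³ = -2.7556 ⇒ m₃ = -2.7556/6 = -0.45926
m₂^(3/2) = 1.91806^(1.5) = 2.65639
g_1 = m₃ / m₂^(3/2) = -0.45926 / 2.65639 ≈ -0.1729

-0.1729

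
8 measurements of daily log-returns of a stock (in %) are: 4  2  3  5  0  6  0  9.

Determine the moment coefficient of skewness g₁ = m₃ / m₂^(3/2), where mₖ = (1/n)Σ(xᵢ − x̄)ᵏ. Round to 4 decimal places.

x̄ = (4 + 2 + 3 + 5 + 0 + 6 + 0 + 9) / 8 = 3.6250
deviations (xᵢ − x̄): 0.3750, -1.6250, -0.6250, 1.3750, -3.6250, 2.3750, -3.6250, 5.3750
Σ(xᵢ − x̄)² = 65.8750 ⇒ m₂ = 65.8750/8 = 8.23438
Σ(xᵢ − x̄)³ = 71.5313 ⇒ m₃ = 71.5313/8 = 8.94141
m₂^(3/2) = 8.23438^(1.5) = 23.62903
g₁ = m₃ / m₂^(3/2) = 8.94141 / 23.62903 ≈ 0.3784

0.3784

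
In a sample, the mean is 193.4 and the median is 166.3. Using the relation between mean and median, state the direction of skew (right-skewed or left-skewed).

mean − median = 193.4 − 166.3 = 27.1
mean > median ⇒ the longer tail is on the right ⇒ right-skewed (positively skewed).

right-skewed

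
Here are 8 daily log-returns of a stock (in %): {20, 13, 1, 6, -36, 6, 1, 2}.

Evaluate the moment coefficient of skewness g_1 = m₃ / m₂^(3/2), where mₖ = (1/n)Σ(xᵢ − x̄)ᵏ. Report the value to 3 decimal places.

-1.525

x̄ = (20 + 13 + 1 + 6 - 36 + 6 + 1 + 2) / 8 = 1.6250
deviations (xᵢ − x̄): 18.3750, 11.3750, -0.6250, 4.3750, -37.6250, 4.3750, -0.6250, 0.3750
Σ(xᵢ − x̄)² = 1921.8750 ⇒ m₂ = 1921.8750/8 = 240.23438
Σ(xᵢ − x̄)³ = -45420.4688 ⇒ m₃ = -45420.4688/8 = -5677.55859
m₂^(3/2) = 240.23438^(1.5) = 3723.51172
g_1 = m₃ / m₂^(3/2) = -5677.55859 / 3723.51172 ≈ -1.525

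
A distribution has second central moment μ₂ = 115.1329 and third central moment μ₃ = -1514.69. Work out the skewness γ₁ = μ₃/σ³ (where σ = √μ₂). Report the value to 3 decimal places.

σ = √μ₂ = √115.1329 = 10.73000
σ³ = μ₂^(3/2) = 1235.37602
γ₁ = μ₃/σ³ = -1514.69 / 1235.37602 ≈ -1.226

-1.226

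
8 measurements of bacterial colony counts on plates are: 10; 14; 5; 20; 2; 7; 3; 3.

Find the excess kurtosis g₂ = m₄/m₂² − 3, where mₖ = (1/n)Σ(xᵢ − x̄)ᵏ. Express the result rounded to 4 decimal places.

-0.4820

x̄ = 8.0000
Σ(xᵢ − x̄)² = 280.0000 ⇒ m₂ = 35.00000
Σ(xᵢ − x̄)⁴ = 24676.0000 ⇒ m₄ = 3084.50000
m₂² = 1225.00000
g₂ = m₄/m₂² − 3 = 2.51796 − 3 ≈ -0.4820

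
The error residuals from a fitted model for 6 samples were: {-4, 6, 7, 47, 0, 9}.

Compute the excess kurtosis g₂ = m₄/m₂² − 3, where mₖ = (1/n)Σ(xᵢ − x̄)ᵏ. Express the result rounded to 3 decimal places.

x̄ = 10.8333
Σ(xᵢ − x̄)² = 1686.8333 ⇒ m₂ = 281.13889
Σ(xᵢ − x̄)⁴ = 1773895.4861 ⇒ m₄ = 295649.24769
m₂² = 79039.07485
g₂ = m₄/m₂² − 3 = 3.74055 − 3 ≈ 0.741

0.741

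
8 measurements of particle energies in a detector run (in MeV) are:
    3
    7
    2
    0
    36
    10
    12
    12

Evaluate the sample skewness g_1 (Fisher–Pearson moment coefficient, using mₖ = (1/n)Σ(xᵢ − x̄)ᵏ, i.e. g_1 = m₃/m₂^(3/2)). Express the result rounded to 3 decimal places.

1.560

x̄ = (3 + 7 + 2 + 0 + 36 + 10 + 12 + 12) / 8 = 10.2500
deviations (xᵢ − x̄): -7.2500, -3.2500, -8.2500, -10.2500, 25.7500, -0.2500, 1.7500, 1.7500
Σ(xᵢ − x̄)² = 905.5000 ⇒ m₂ = 905.5000/8 = 113.18750
Σ(xᵢ − x̄)³ = 15030.7500 ⇒ m₃ = 15030.7500/8 = 1878.84375
m₂^(3/2) = 113.18750^(1.5) = 1204.19745
g_1 = m₃ / m₂^(3/2) = 1878.84375 / 1204.19745 ≈ 1.560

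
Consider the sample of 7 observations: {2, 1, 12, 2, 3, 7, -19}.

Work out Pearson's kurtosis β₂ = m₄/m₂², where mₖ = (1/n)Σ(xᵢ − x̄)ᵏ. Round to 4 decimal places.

3.9707

x̄ = 1.1429
Σ(xᵢ − x̄)² = 562.8571 ⇒ m₂ = 80.40816
Σ(xᵢ − x̄)⁴ = 179705.6443 ⇒ m₄ = 25672.23490
m₂² = 6465.47272
β₂ = m₄/m₂² = 25672.23490 / 6465.47272 ≈ 3.9707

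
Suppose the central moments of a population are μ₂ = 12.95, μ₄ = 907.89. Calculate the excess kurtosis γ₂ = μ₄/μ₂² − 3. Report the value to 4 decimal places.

μ₂² = 12.95² = 167.70250
μ₄/μ₂² = 907.89 / 167.70250 = 5.41369
γ₂ = 5.41369 − 3 ≈ 2.4137

2.4137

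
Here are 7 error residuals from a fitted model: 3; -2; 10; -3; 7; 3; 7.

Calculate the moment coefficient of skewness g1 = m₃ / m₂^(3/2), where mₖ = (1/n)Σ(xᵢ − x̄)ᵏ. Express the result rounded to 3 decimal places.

-0.178

x̄ = (3 - 2 + 10 - 3 + 7 + 3 + 7) / 7 = 3.5714
deviations (xᵢ − x̄): -0.5714, -5.5714, 6.4286, -6.5714, 3.4286, -0.5714, 3.4286
Σ(xᵢ − x̄)² = 139.7143 ⇒ m₂ = 139.7143/7 = 19.95918
Σ(xᵢ − x̄)³ = -110.8163 ⇒ m₃ = -110.8163/7 = -15.83090
m₂^(3/2) = 19.95918^(1.5) = 89.16905
g1 = m₃ / m₂^(3/2) = -15.83090 / 89.16905 ≈ -0.178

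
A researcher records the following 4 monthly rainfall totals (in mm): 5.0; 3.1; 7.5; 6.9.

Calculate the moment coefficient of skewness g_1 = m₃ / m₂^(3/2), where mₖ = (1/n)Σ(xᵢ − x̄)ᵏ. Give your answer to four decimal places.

-0.3737

x̄ = (5.0 + 3.1 + 7.5 + 6.9) / 4 = 5.6250
deviations (xᵢ − x̄): -0.6250, -2.5250, 1.8750, 1.2750
Σ(xᵢ − x̄)² = 11.9075 ⇒ m₂ = 11.9075/4 = 2.97688
Σ(xᵢ − x̄)³ = -7.6781 ⇒ m₃ = -7.6781/4 = -1.91953
m₂^(3/2) = 2.97688^(1.5) = 5.13619
g_1 = m₃ / m₂^(3/2) = -1.91953 / 5.13619 ≈ -0.3737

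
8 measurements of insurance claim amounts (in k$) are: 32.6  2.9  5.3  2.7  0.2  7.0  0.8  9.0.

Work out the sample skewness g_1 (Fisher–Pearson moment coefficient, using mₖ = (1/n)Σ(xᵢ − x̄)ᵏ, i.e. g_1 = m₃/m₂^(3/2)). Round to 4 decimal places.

1.9178

x̄ = (32.6 + 2.9 + 5.3 + 2.7 + 0.2 + 7.0 + 0.8 + 9.0) / 8 = 7.5625
deviations (xᵢ − x̄): 25.0375, -4.6625, -2.2625, -4.8625, -7.3625, -0.5625, -6.7625, 1.4375
Σ(xᵢ − x̄)² = 779.6988 ⇒ m₂ = 779.6988/8 = 97.46234
Σ(xᵢ − x̄)³ = 14761.9495 ⇒ m₃ = 14761.9495/8 = 1845.24369
m₂^(3/2) = 97.46234^(1.5) = 962.17768
g_1 = m₃ / m₂^(3/2) = 1845.24369 / 962.17768 ≈ 1.9178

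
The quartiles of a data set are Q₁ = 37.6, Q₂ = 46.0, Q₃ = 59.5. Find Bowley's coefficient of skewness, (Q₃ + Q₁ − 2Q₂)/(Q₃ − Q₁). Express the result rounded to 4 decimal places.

0.2329

numerator: Q₃ + Q₁ − 2Q₂ = 59.5 + 37.6 − 2×46.0 = 5.1000
denominator: Q₃ − Q₁ = 59.5 − 37.6 = 21.9000
Bowley skewness = 5.1000 / 21.9000 ≈ 0.2329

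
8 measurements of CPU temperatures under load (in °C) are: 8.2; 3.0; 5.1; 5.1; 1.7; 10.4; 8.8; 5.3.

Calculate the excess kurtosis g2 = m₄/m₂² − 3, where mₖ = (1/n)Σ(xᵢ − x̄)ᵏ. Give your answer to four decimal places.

x̄ = 5.9500
Σ(xᵢ − x̄)² = 61.6200 ⇒ m₂ = 7.70250
Σ(xᵢ − x̄)⁴ = 886.9529 ⇒ m₄ = 110.86911
m₂² = 59.32851
g2 = m₄/m₂² − 3 = 1.86873 − 3 ≈ -1.1313

-1.1313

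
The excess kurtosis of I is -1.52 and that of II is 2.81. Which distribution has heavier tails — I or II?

Higher excess kurtosis ⇒ heavier tails relative to the normal distribution.
-1.52 vs 2.81: the larger is 2.81, so II has heavier tails. (II is leptokurtic — heavier-than-normal tails; the other is platykurtic.)

II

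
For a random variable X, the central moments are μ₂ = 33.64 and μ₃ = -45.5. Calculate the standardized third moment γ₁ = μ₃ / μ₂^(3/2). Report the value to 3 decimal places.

-0.233

σ = √μ₂ = √33.64 = 5.80000
σ³ = μ₂^(3/2) = 195.11200
γ₁ = μ₃/σ³ = -45.5 / 195.11200 ≈ -0.233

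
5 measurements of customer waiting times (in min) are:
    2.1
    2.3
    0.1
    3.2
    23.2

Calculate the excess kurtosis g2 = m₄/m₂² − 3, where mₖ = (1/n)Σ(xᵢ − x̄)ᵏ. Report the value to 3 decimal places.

0.184

x̄ = 6.1800
Σ(xᵢ − x̄)² = 367.2280 ⇒ m₂ = 73.44560
Σ(xᵢ − x̄)⁴ = 85863.8480 ⇒ m₄ = 17172.76959
m₂² = 5394.25616
g2 = m₄/m₂² − 3 = 3.18353 − 3 ≈ 0.184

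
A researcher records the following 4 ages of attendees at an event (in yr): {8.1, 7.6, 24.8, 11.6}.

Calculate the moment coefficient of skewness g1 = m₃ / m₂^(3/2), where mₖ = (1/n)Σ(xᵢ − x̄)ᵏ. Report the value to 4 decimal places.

x̄ = (8.1 + 7.6 + 24.8 + 11.6) / 4 = 13.0250
deviations (xᵢ − x̄): -4.9250, -5.4250, 11.7750, -1.4250
Σ(xᵢ − x̄)² = 194.3675 ⇒ m₂ = 194.3675/4 = 48.59188
Σ(xᵢ − x̄)³ = 1350.5974 ⇒ m₃ = 1350.5974/4 = 337.64934
m₂^(3/2) = 48.59188^(1.5) = 338.72362
g1 = m₃ / m₂^(3/2) = 337.64934 / 338.72362 ≈ 0.9968

0.9968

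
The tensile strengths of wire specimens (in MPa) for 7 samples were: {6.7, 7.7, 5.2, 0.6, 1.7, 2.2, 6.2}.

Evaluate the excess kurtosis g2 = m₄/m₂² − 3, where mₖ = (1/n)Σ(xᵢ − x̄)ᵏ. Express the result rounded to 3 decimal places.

x̄ = 4.3286
Σ(xᵢ − x̄)² = 46.5943 ⇒ m₂ = 6.65633
Σ(xᵢ − x̄)⁴ = 435.2065 ⇒ m₄ = 62.17235
m₂² = 44.30668
g2 = m₄/m₂² − 3 = 1.40323 − 3 ≈ -1.597

-1.597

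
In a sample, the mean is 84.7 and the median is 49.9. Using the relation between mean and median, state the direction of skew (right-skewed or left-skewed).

mean − median = 84.7 − 49.9 = 34.8
mean > median ⇒ the longer tail is on the right ⇒ right-skewed (positively skewed).

right-skewed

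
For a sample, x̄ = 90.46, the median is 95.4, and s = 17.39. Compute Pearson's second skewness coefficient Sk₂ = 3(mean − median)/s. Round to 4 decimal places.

Sk₂ = 3(90.46 − 95.4) / 17.39 = 3 × -4.9400 / 17.39
    = -14.8200 / 17.39 ≈ -0.8522

-0.8522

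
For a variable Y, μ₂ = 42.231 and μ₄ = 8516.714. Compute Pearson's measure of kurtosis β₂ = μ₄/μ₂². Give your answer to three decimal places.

4.775

μ₂² = 42.231² = 1783.45736
μ₄/μ₂² = 8516.714 / 1783.45736 = 4.77540
β₂ ≈ 4.775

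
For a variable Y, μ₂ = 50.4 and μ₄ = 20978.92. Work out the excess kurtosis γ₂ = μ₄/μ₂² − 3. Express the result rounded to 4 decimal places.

μ₂² = 50.4² = 2540.16000
μ₄/μ₂² = 20978.92 / 2540.16000 = 8.25890
γ₂ = 8.25890 − 3 ≈ 5.2589

5.2589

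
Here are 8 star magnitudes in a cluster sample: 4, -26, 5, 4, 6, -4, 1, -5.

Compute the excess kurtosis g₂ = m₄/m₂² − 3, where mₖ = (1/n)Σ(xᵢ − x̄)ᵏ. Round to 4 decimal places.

1.5344

x̄ = -1.8750
Σ(xᵢ − x̄)² = 782.8750 ⇒ m₂ = 97.85938
Σ(xᵢ − x̄)⁴ = 347388.9004 ⇒ m₄ = 43423.61255
m₂² = 9576.45728
g₂ = m₄/m₂² − 3 = 4.53441 − 3 ≈ 1.5344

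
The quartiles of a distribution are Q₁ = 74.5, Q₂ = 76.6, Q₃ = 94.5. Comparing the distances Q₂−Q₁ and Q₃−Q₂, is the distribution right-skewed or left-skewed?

Q₂ − Q₁ = 2.1;  Q₃ − Q₂ = 17.9
Q₃ − Q₂ > Q₂ − Q₁ ⇒ the upper half is more spread out ⇒ right-skewed.

right-skewed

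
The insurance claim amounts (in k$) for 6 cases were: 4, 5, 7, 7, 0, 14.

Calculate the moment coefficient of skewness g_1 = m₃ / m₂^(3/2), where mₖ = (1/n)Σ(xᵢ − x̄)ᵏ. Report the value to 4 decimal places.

x̄ = (4 + 5 + 7 + 7 + 0 + 14) / 6 = 6.1667
deviations (xᵢ − x̄): -2.1667, -1.1667, 0.8333, 0.8333, -6.1667, 7.8333
Σ(xᵢ − x̄)² = 106.8333 ⇒ m₂ = 106.8333/6 = 17.80556
Σ(xᵢ − x̄)³ = 235.5556 ⇒ m₃ = 235.5556/6 = 39.25926
m₂^(3/2) = 17.80556^(1.5) = 75.13344
g_1 = m₃ / m₂^(3/2) = 39.25926 / 75.13344 ≈ 0.5225

0.5225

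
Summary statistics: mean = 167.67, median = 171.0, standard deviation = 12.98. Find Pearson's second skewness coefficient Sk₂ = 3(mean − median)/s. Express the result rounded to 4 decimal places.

Sk₂ = 3(167.67 − 171.0) / 12.98 = 3 × -3.3300 / 12.98
    = -9.9900 / 12.98 ≈ -0.7696

-0.7696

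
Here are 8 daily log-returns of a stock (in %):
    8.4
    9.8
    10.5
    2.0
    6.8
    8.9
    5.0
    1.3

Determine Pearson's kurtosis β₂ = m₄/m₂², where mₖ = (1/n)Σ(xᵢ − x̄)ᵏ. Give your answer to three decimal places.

1.750

x̄ = 6.5875
Σ(xᵢ − x̄)² = 85.8288 ⇒ m₂ = 10.72859
Σ(xᵢ − x̄)⁴ = 1611.1020 ⇒ m₄ = 201.38775
m₂² = 115.10272
β₂ = m₄/m₂² = 201.38775 / 115.10272 ≈ 1.750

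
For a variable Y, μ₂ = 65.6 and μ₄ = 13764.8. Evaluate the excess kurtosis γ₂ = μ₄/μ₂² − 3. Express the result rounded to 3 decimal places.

μ₂² = 65.6² = 4303.36000
μ₄/μ₂² = 13764.8 / 4303.36000 = 3.19862
γ₂ = 3.19862 − 3 ≈ 0.199

0.199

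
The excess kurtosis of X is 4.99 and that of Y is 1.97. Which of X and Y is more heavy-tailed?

Higher excess kurtosis ⇒ heavier tails relative to the normal distribution.
4.99 vs 1.97: the larger is 4.99, so X has heavier tails.

X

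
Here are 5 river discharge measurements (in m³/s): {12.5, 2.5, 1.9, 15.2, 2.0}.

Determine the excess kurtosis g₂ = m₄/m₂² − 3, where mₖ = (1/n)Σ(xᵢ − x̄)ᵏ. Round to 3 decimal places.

-1.690

x̄ = 6.8200
Σ(xᵢ − x̄)² = 168.5880 ⇒ m₂ = 33.71760
Σ(xᵢ − x̄)⁴ = 7446.3082 ⇒ m₄ = 1489.26164
m₂² = 1136.87655
g₂ = m₄/m₂² − 3 = 1.30996 − 3 ≈ -1.690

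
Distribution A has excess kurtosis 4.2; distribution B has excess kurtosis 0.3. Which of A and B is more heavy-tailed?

Higher excess kurtosis ⇒ heavier tails relative to the normal distribution.
4.2 vs 0.3: the larger is 4.2, so A has heavier tails.

A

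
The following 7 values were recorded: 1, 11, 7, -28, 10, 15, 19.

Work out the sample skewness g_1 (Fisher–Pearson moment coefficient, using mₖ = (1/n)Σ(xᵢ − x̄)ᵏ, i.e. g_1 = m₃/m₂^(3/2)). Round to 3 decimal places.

-1.504

x̄ = (1 + 11 + 7 - 28 + 10 + 15 + 19) / 7 = 5.0000
deviations (xᵢ − x̄): -4.0000, 6.0000, 2.0000, -33.0000, 5.0000, 10.0000, 14.0000
Σ(xᵢ − x̄)² = 1466.0000 ⇒ m₂ = 1466.0000/7 = 209.42857
Σ(xᵢ − x̄)³ = -31908.0000 ⇒ m₃ = -31908.0000/7 = -4558.28571
m₂^(3/2) = 209.42857^(1.5) = 3030.77639
g_1 = m₃ / m₂^(3/2) = -4558.28571 / 3030.77639 ≈ -1.504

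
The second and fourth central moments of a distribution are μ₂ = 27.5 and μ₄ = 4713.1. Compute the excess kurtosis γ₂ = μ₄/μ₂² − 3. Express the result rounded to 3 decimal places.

μ₂² = 27.5² = 756.25000
μ₄/μ₂² = 4713.1 / 756.25000 = 6.23220
γ₂ = 6.23220 − 3 ≈ 3.232

3.232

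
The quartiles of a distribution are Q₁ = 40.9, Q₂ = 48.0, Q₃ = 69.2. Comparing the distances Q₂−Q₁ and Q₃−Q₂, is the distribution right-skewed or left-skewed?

right-skewed

Q₂ − Q₁ = 7.1;  Q₃ − Q₂ = 21.2
Q₃ − Q₂ > Q₂ − Q₁ ⇒ the upper half is more spread out ⇒ right-skewed.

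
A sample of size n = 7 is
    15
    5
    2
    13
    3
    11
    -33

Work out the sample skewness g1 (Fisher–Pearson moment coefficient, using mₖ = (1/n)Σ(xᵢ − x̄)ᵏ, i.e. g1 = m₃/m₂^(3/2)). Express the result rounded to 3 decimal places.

x̄ = (15 + 5 + 2 + 13 + 3 + 11 - 33) / 7 = 2.2857
deviations (xᵢ − x̄): 12.7143, 2.7143, -0.2857, 10.7143, 0.7143, 8.7143, -35.2857
Σ(xᵢ − x̄)² = 1605.4286 ⇒ m₂ = 1605.4286/7 = 229.34694
Σ(xᵢ − x̄)³ = -39966.2449 ⇒ m₃ = -39966.2449/7 = -5709.46356
m₂^(3/2) = 229.34694^(1.5) = 3473.27701
g1 = m₃ / m₂^(3/2) = -5709.46356 / 3473.27701 ≈ -1.644

-1.644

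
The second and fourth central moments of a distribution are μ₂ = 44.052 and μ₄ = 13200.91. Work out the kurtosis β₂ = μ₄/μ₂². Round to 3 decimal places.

6.803

μ₂² = 44.052² = 1940.57870
μ₄/μ₂² = 13200.91 / 1940.57870 = 6.80256
β₂ ≈ 6.803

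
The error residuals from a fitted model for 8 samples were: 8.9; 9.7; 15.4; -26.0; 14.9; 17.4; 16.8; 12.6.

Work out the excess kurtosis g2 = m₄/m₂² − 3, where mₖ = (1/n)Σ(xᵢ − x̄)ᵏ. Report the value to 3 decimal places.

2.615

x̄ = 8.7125
Σ(xᵢ − x̄)² = 1444.9687 ⇒ m₂ = 180.62109
Σ(xᵢ − x̄)⁴ = 1465592.4504 ⇒ m₄ = 183199.05630
m₂² = 32623.97951
g2 = m₄/m₂² − 3 = 5.61547 − 3 ≈ 2.615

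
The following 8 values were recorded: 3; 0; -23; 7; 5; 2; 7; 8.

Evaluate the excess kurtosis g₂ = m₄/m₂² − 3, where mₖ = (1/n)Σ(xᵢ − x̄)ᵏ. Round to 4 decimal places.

2.3191

x̄ = 1.1250
Σ(xᵢ − x̄)² = 718.8750 ⇒ m₂ = 89.85938
Σ(xᵢ − x̄)⁴ = 343598.9004 ⇒ m₄ = 42949.86255
m₂² = 8074.70728
g₂ = m₄/m₂² − 3 = 5.31906 − 3 ≈ 2.3191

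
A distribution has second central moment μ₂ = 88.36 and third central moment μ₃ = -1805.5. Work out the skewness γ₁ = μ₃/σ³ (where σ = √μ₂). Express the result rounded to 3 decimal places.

-2.174

σ = √μ₂ = √88.36 = 9.40000
σ³ = μ₂^(3/2) = 830.58400
γ₁ = μ₃/σ³ = -1805.5 / 830.58400 ≈ -2.174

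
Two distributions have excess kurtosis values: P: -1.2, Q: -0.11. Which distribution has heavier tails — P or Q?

Higher excess kurtosis ⇒ heavier tails relative to the normal distribution.
-1.2 vs -0.11: the larger is -0.11, so Q has heavier tails.

Q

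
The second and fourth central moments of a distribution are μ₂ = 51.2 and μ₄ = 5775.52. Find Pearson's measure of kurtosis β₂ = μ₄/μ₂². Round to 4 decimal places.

2.2032

μ₂² = 51.2² = 2621.44000
μ₄/μ₂² = 5775.52 / 2621.44000 = 2.20319
β₂ ≈ 2.2032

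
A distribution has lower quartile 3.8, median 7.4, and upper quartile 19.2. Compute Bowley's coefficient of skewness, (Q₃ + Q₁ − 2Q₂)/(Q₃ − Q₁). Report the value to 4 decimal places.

numerator: Q₃ + Q₁ − 2Q₂ = 19.2 + 3.8 − 2×7.4 = 8.2000
denominator: Q₃ − Q₁ = 19.2 − 3.8 = 15.4000
Bowley skewness = 8.2000 / 15.4000 ≈ 0.5325

0.5325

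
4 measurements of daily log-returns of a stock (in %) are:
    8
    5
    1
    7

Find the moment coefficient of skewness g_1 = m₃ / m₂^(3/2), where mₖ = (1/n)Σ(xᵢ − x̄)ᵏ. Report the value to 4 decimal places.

x̄ = (8 + 5 + 1 + 7) / 4 = 5.2500
deviations (xᵢ − x̄): 2.7500, -0.2500, -4.2500, 1.7500
Σ(xᵢ − x̄)² = 28.7500 ⇒ m₂ = 28.7500/4 = 7.18750
Σ(xᵢ − x̄)³ = -50.6250 ⇒ m₃ = -50.6250/4 = -12.65625
m₂^(3/2) = 7.18750^(1.5) = 19.26934
g_1 = m₃ / m₂^(3/2) = -12.65625 / 19.26934 ≈ -0.6568

-0.6568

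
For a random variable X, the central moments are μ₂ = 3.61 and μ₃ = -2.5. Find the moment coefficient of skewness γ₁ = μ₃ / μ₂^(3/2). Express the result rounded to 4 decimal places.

-0.3645

σ = √μ₂ = √3.61 = 1.90000
σ³ = μ₂^(3/2) = 6.85900
γ₁ = μ₃/σ³ = -2.5 / 6.85900 ≈ -0.3645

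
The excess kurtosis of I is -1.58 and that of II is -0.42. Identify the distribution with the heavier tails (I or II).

Higher excess kurtosis ⇒ heavier tails relative to the normal distribution.
-1.58 vs -0.42: the larger is -0.42, so II has heavier tails.

II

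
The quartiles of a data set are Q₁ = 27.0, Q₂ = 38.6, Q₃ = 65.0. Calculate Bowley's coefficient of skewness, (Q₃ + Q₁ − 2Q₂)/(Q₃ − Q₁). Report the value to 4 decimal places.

numerator: Q₃ + Q₁ − 2Q₂ = 65.0 + 27.0 − 2×38.6 = 14.8000
denominator: Q₃ − Q₁ = 65.0 − 27.0 = 38.0000
Bowley skewness = 14.8000 / 38.0000 ≈ 0.3895

0.3895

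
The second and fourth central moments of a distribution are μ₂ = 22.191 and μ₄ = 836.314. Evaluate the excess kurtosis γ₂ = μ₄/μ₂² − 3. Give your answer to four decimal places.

μ₂² = 22.191² = 492.44048
μ₄/μ₂² = 836.314 / 492.44048 = 1.69830
γ₂ = 1.69830 − 3 ≈ -1.3017

-1.3017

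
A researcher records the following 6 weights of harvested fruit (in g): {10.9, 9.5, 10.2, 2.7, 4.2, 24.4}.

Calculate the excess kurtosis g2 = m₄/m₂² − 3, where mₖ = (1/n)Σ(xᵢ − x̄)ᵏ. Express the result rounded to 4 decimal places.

0.0452

x̄ = 10.3167
Σ(xᵢ − x̄)² = 294.7883 ⇒ m₂ = 49.13139
Σ(xᵢ − x̄)⁴ = 44104.7839 ⇒ m₄ = 7350.79732
m₂² = 2413.89337
g2 = m₄/m₂² − 3 = 3.04520 − 3 ≈ 0.0452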